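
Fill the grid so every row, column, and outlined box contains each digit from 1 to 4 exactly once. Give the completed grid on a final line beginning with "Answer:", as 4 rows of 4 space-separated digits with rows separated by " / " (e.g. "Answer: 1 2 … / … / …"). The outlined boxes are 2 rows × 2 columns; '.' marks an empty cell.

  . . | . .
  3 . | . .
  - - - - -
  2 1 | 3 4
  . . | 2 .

Step 1. [r1c1∈{1,4}] in col 1, 1 fits only at r1c1. So r1c1=1.
Step 2. [r2c3∈{1,4}] col 3 places 1 nowhere but r2c3, so r2c3=1.
Step 3. [r2c2∈{2,4}] in row 2, 4 fits only at r2c2, so r2c2=4.
Step 4. [r1c4∈{2,3}] across row 1, 3 lands solely at r1c4, so r1c4=3.
Step 5. [r4c1∈{4}] r4c1 has the single candidate 4 ⇒ r4c1=4.
Step 6. [r1c3∈{4}] r1c3 has the single candidate 4 ⇒ r1c3=4.
Step 7. [r4c4∈{1}] r4c4 is down to just 1, so r4c4=1.
Step 8. [r4c2∈{3}] r4c2 is down to just 3. So r4c2=3.
Step 9. [r2c4∈{2}] r2c4 has the single candidate 2 ⇒ r2c4=2.
Step 10. [r1c2∈{2}] r1c2 has the single candidate 2 ⇒ r1c2=2.

Answer: 1 2 4 3 / 3 4 1 2 / 2 1 3 4 / 4 3 2 1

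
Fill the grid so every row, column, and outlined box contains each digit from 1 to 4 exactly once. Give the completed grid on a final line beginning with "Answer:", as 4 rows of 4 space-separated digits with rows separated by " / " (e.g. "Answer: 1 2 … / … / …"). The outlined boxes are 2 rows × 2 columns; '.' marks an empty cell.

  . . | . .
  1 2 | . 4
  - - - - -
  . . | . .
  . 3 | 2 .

Step 1. [r3c3∈{1,3,4}] r3c3 is the only open cell in col 3 admitting 4 ⇒ r3c3=4.
Step 2. [r1c1∈{3,4}] 3 has one home in col 1: r1c1 ⇒ r1c1=3.
Step 3. [r4c4∈{1}] r4c4 is down to just 1 ⇒ r4c4=1.
Step 4. [r3c4∈{3}] only 3 remains possible at r3c4, so r3c4=3.
Step 5. [r4c1∈{4}] nothing but 4 survives at r4c1. So r4c1=4.
Step 6. [r2c3∈{3}] nothing but 3 survives at r2c3 ⇒ r2c3=3.
Step 7. [r1c4∈{2}] r1c4 is down to just 2 ⇒ r1c4=2.
Step 8. [r3c2∈{1}] nothing but 1 survives at r3c2. So r3c2=1.
Step 9. [r3c1∈{2}] nothing but 2 survives at r3c1 ⇒ r3c1=2.
Step 10. [r1c3∈{1}] nothing but 1 survives at r1c3. So r1c3=1.
Step 11. [r1c2∈{4}] nothing but 4 survives at r1c2 ⇒ r1c2=4.

Answer: 3 4 1 2 / 1 2 3 4 / 2 1 4 3 / 4 3 2 1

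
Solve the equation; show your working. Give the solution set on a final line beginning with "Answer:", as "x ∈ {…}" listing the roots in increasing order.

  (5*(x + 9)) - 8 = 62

Step 1. [(5*(x + 9)) - 8 = 62] -8 is outermost — add 8 both sides. So sub: 5*(x + 9) = 70.
Step 2. [5*(x + 9) = 70] 5·(inner) — divide through by 5. So div: x + 9 = 14.
Step 3. [x + 9 = 14] the outer +9 inverts by subtracting 9, so sub: x = 5.

Answer: x ∈ {5}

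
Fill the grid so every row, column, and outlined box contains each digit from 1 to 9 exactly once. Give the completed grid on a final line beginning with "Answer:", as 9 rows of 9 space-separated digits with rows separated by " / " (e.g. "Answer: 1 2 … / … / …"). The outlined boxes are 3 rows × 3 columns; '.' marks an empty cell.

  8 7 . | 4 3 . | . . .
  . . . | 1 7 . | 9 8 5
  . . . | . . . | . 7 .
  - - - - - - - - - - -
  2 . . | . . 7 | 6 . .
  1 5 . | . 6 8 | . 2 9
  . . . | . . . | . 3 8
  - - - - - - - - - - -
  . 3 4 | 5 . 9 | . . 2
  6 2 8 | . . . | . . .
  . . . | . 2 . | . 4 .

Step 1. [r1c3∈{1,2,5,6,9}] in row 1, 9 fits only at r1c3 ⇒ r1c3=9.
Step 2. [r1c6∈{2,5,6}] across row 1, 5 lands solely at r1c6, so r1c6=5.
Step 3. [r5c7∈{4,7}] row 5 places 4 nowhere but r5c7. So r5c7=4.
Step 4. [r4c9∈{1}] only 1 remains possible at r4c9, so r4c9=1.
Step 5. [r6c7∈{5,7}] r6c7 is the only open cell in box 6 admitting 7, so r6c7=7.
Step 6. [r5c4∈{3}] r5c4's peers cover all but 3. So r5c4=3.
Step 7. [r4c4∈{9}] r4c4's peers cover all but 9. So r4c4=9.
Step 8. [r3c9∈{3,4,6}] r3c9 is the only open cell in col 9 admitting 4, so r3c9=4.
Step 9. [r3c7∈{1,2,3}] box 3 places 3 nowhere but r3c7. So r3c7=3.
Step 10. [r6c5∈{1,4,5}] across row 6, 5 lands solely at r6c5 ⇒ r6c5=5.
Step 11. [r6c6∈{1,2,4}] r6c6 is the only open cell in row 6 admitting 1, so r6c6=1.
Step 12. [r6c3∈{6}] nothing but 6 survives at r6c3, so r6c3=6.
Step 13. [r7c8∈{1,6}] row 7 places 6 nowhere but r7c8 ⇒ r7c8=6.
Step 14. [r2c1∈{3,4}] col 1 places 3 nowhere but r2c1, so r2c1=3.
Step 15. [r6c1∈{4,9}] in col 1, 4 fits only at r6c1. So r6c1=4.
Step 16. [r9c1∈{5,7,9}] col 1 places 9 nowhere but r9c1, so r9c1=9.
Step 17. [r9c3∈{1,5,7}] 5 has one home in box 7: r9c3. So r9c3=5.
Step 18. [r8c6∈{3,4}] in col 6, 4 fits only at r8c6. So r8c6=4.
Step 19. [r8c5∈{1}] r8c5's peers cover all but 1. So r8c5=1.
Step 20. [r7c7∈{1,8}] in row 7, 1 fits only at r7c7. So r7c7=1.
Step 21. [r3c3∈{1,2}] 1 has one home in col 3: r3c3 ⇒ r3c3=1.
Step 22. [r3c2∈{6}] only 6 remains possible at r3c2, so r3c2=6.
Step 23. [r9c4∈{6,7,8}] across col 4, 6 lands solely at r9c4, so r9c4=6.
Step 24. [r8c9∈{3,7}] r8c9 is the only open cell in row 8 admitting 3, so r8c9=3.
Step 25. [r3c4∈{2,8}] r3c4 is the only open cell in col 4 admitting 8, so r3c4=8.
Step 26. [r4c8∈{5}] nothing but 5 survives at r4c8. So r4c8=5.
Step 27. [r2c6∈{2,6}] in row 2, 6 fits only at r2c6. So r2c6=6.
Step 28. [r6c4∈{2}] nothing but 2 survives at r6c4, so r6c4=2.
Step 29. [r3c1∈{5}] only 5 remains possible at r3c1, so r3c1=5.
Step 30. [r6c2∈{9}] r6c2 is down to just 9 ⇒ r6c2=9.
Step 31. [r7c1∈{7}] r7c1 is down to just 7 ⇒ r7c1=7.
Step 32. [r5c3∈{7}] r5c3 has the single candidate 7 ⇒ r5c3=7.
Step 33. [r1c7∈{2}] r1c7 has the single candidate 2, so r1c7=2.
Step 34. [r4c2∈{8}] only 8 remains possible at r4c2, so r4c2=8.
Step 35. [r8c7∈{5}] only 5 remains possible at r8c7 ⇒ r8c7=5.
Step 36. [r9c7∈{8}] r9c7 has the single candidate 8. So r9c7=8.
Step 37. [r3c6∈{2}] r3c6 is down to just 2, so r3c6=2.
Step 38. [r2c3∈{2}] nothing but 2 survives at r2c3, so r2c3=2.
Step 39. [r7c5∈{8}] r7c5 is down to just 8, so r7c5=8.
Step 40. [r9c9∈{7}] nothing but 7 survives at r9c9. So r9c9=7.
Step 41. [r8c4∈{7}] only 7 remains possible at r8c4, so r8c4=7.
Step 42. [r1c9∈{6}] r1c9 is down to just 6, so r1c9=6.
Step 43. [r4c3∈{3}] nothing but 3 survives at r4c3. So r4c3=3.
Step 44. [r9c6∈{3}] nothing but 3 survives at r9c6 ⇒ r9c6=3.
Step 45. [r2c2∈{4}] r2c2 has the single candidate 4 ⇒ r2c2=4.
Step 46. [r4c5∈{4}] r4c5 has the single candidate 4. So r4c5=4.
Step 47. [r1c8∈{1}] r1c8 is down to just 1, so r1c8=1.
Step 48. [r9c2∈{1}] nothing but 1 survives at r9c2 ⇒ r9c2=1.
Step 49. [r3c5∈{9}] r3c5 has the single candidate 9, so r3c5=9.
Step 50. [r8c8∈{9}] r8c8's peers cover all but 9 ⇒ r8c8=9.

Answer: 8 7 9 4 3 5 2 1 6 / 3 4 2 1 7 6 9 8 5 / 5 6 1 8 9 2 3 7 4 / 2 8 3 9 4 7 6 5 1 / 1 5 7 3 6 8 4 2 9 / 4 9 6 2 5 1 7 3 8 / 7 3 4 5 8 9 1 6 2 / 6 2 8 7 1 4 5 9 3 / 9 1 5 6 2 3 8 4 7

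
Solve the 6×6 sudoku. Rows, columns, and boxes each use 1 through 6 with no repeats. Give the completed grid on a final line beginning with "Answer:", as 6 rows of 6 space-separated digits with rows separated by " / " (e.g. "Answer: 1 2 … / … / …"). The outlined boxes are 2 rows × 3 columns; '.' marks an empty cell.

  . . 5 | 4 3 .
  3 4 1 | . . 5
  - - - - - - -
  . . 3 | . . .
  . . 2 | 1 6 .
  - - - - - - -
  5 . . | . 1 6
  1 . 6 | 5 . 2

Step 1. [r3c6∈{4}] r3c6 has the single candidate 4 ⇒ r3c6=4.
Step 2. [r2c5∈{2}] nothing but 2 survives at r2c5. So r2c5=2.
Step 3. [r3c1∈{6}] only 6 remains possible at r3c1, so r3c1=6.
Step 4. [r5c2∈{2,3}] 2 has one home in row 5: r5c2 ⇒ r5c2=2.
Step 5. [r3c2∈{1,5}] row 3 places 1 nowhere but r3c2, so r3c2=1.
Step 6. [r4c6∈{3}] r4c6 has the single candidate 3, so r4c6=3.
Step 7. [r3c4∈{2}] only 2 remains possible at r3c4 ⇒ r3c4=2.
Step 8. [r4c2∈{5}] r4c2's peers cover all but 5, so r4c2=5.
Step 9. [r1c6∈{1}] nothing but 1 survives at r1c6. So r1c6=1.
Step 10. [r3c5∈{5}] nothing but 5 survives at r3c5 ⇒ r3c5=5.
Step 11. [r5c3∈{4}] r5c3's peers cover all but 4, so r5c3=4.
Step 12. [r1c1∈{2}] r1c1's peers cover all but 2 ⇒ r1c1=2.
Step 13. [r6c2∈{3}] nothing but 3 survives at r6c2. So r6c2=3.
Step 14. [r5c4∈{3}] only 3 remains possible at r5c4, so r5c4=3.
Step 15. [r1c2∈{6}] r1c2 has the single candidate 6 ⇒ r1c2=6.
Step 16. [r2c4∈{6}] r2c4 has the single candidate 6, so r2c4=6.
Step 17. [r6c5∈{4}] r6c5 is down to just 4. So r6c5=4.
Step 18. [r4c1∈{4}] only 4 remains possible at r4c1, so r4c1=4.

Answer: 2 6 5 4 3 1 / 3 4 1 6 2 5 / 6 1 3 2 5 4 / 4 5 2 1 6 3 / 5 2 4 3 1 6 / 1 3 6 5 4 2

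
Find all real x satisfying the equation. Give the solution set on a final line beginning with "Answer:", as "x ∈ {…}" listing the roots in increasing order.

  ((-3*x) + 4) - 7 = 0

Step 1. [((-3*x) + 4) - 7 = 0] add 7: x sits inside (… - 7) ⇒ sub: (-3*x) + 4 = 7.
Step 2. [(-3*x) + 4 = 7] +4 is outermost — subtract 4 both sides. So sub: -3*x = 3.
Step 3. [-3*x = 3] -3 out front; divide by -3 ⇒ div: x = -1.

Answer: x ∈ {-1}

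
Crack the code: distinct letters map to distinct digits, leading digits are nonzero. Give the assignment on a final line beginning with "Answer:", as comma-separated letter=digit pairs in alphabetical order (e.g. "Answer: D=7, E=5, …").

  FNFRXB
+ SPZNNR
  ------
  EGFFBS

Step 1. [col 1: B + R ≡ S (mod 10)] no forcing yet in column 1 (carry-in 0); R=5 is free and consistent — try it. So R=5.
Step 2. [col 1: B + R ≡ S (mod 10)] no forcing yet in column 1 (carry-in 0); B=6 is free and consistent — try it, so B=6.
Step 3. [col 1: B + R ≡ S (mod 10)] from column 1 (B=6, R=5, carry-in 0, digits 5,6 already taken and all letters distinct): S must equal 1 ⇒ S=1.
Step 4. [col 2: X + N ≡ B (mod 10)] N=3 is one option consistent with column 2 (X + N ≡ B (mod 10), carry-in 1) — take it. So N=3.
Step 5. [col 2: X + N ≡ B (mod 10)] column 2 reads X+N+carry(1)=B with N=3, B=6; with digits 1,3,5,6 already taken and all letters distinct, the only value for X is 2 ⇒ X=2.
Step 6. [col 3: R + N ≡ F (mod 10)] from column 3 (R=5, N=3, carry-in 0, digits 1,2,3,5,6 already taken and all letters distinct): F must equal 8, so F=8.
Step 7. [col 4: F + Z ≡ F (mod 10)] from column 4 (F=8, carry-in 0, digits 1,2,3,5,6,8 already taken and all letters distinct): Z must equal 0, so Z=0.
Step 8. [col 5: N + P ≡ G (mod 10)] from column 5 (N=3, carry-in 0, digits 0,1,2,3,5,6,8 already taken and all letters distinct): G must equal 7 ⇒ G=7.
Step 9. [col 5: N + P ≡ G (mod 10)] column 5 reads N+P+carry(0)=G with N=3, G=7; with digits 0,1,2,3,5,6,7,8 already taken and all letters distinct, the only value for P is 4. So P=4.
Step 10. [col 6: F + S ≡ E (mod 10)] in column 6 we have F+S≡E with carry-in 0; given F=8, S=1 and digits 0,1,2,3,4,5,6,7,8 already taken and all letters distinct, that pins E to 9. So E=9.

Answer: B=6, E=9, F=8, G=7, N=3, P=4, R=5, S=1, X=2, Z=0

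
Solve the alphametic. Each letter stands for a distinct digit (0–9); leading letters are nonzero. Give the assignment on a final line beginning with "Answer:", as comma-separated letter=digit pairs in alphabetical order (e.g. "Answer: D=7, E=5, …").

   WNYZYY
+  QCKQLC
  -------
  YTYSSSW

Step 1. [col 1: Y + C ≡ W (mod 10)] Y=1 is one option consistent with column 1 (Y + C ≡ W (mod 10), carry-in 0) — take it. So Y=1.
Step 2. [col 1: Y + C ≡ W (mod 10)] column 1 (Y + C ≡ W (mod 10), carry-in 0) doesn't pin C yet; pick C=4 and continue ⇒ C=4.
Step 3. [col 1: Y + C ≡ W (mod 10)] from column 1 (Y=1, C=4, carry-in 0, digits 1,4 already taken and all letters distinct): W must equal 5, so W=5.
Step 4. [col 2: Y + L ≡ S (mod 10)] column 2 (Y + L ≡ S (mod 10), carry-in 0) doesn't pin L yet; pick L=9 and continue, so L=9.
Step 5. [col 2: Y + L ≡ S (mod 10)] column 2: given Y=1, L=9, carry-in 0, and digits 1,4,5,9 already taken and all letters distinct, Y+L≡S (mod 10) forces S=0. So S=0.
Step 6. [col 3: Z + Q ≡ S (mod 10)] Q=7 is one option consistent with column 3 (Z + Q ≡ S (mod 10), carry-in 1) — take it ⇒ Q=7.
Step 7. [col 3: Z + Q ≡ S (mod 10)] in column 3 we have Z+Q≡S with carry-in 1; given Q=7, S=0 and digits 0,1,4,5,7,9 already taken and all letters distinct, that pins Z to 2 ⇒ Z=2.
Step 8. [col 4: Y + K ≡ S (mod 10)] from column 4 (Y=1, S=0, carry-in 1, digits 0,1,2,4,5,7,9 already taken and all letters distinct): K must equal 8, so K=8.
Step 9. [col 5: N + C ≡ Y (mod 10)] from column 5 (C=4, Y=1, carry-in 1, digits 0,1,2,4,5,7,8,9 already taken and all letters distinct): N must equal 6. So N=6.
Step 10. [col 6: W + Q ≡ T (mod 10)] column 6 reads W+Q+carry(1)=T with W=5, Q=7; with digits 0,1,2,4,5,6,7,8,9 already taken and all letters distinct, the only value for T is 3. So T=3.

Answer: C=4, K=8, L=9, N=6, Q=7, S=0, T=3, W=5, Y=1, Z=2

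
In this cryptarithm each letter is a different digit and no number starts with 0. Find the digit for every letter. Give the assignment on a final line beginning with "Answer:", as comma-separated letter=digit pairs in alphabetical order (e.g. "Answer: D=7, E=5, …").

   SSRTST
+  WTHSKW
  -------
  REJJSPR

Step 1. [col 1: T + W ≡ R (mod 10)] no forcing yet in column 1 (carry-in 0); R=1 is free and consistent — try it ⇒ R=1.
Step 2. [col 1: T + W ≡ R (mod 10)] W=2 is one option consistent with column 1 (T + W ≡ R (mod 10), carry-in 0) — take it. So W=2.
Step 3. [col 1: T + W ≡ R (mod 10)] in column 1 we have T+W≡R with carry-in 0; given W=2, R=1 and digits 1,2 already taken and all letters distinct, that pins T to 9, so T=9.
Step 4. [col 2: S + K ≡ P (mod 10)] K=5 is one option consistent with column 2 (S + K ≡ P (mod 10), carry-in 1) — take it. So K=5.
Step 5. [col 2: S + K ≡ P (mod 10)] P=3 is one option consistent with column 2 (S + K ≡ P (mod 10), carry-in 1) — take it. So P=3.
Step 6. [col 2: S + K ≡ P (mod 10)] from column 2 (K=5, P=3, carry-in 1, digits 1,2,3,5,9 already taken and all letters distinct): S must equal 7 ⇒ S=7.
Step 7. [col 4: R + H ≡ J (mod 10)] H=4 is one option consistent with column 4 (R + H ≡ J (mod 10), carry-in 1) — take it. So H=4.
Step 8. [col 4: R + H ≡ J (mod 10)] from column 4 (R=1, H=4, carry-in 1, digits 1,2,3,4,5,7,9 already taken and all letters distinct): J must equal 6. So J=6.
Step 9. [col 6: S + W ≡ E (mod 10)] from column 6 (S=7, W=2, carry-in 1, digits 1,2,3,4,5,6,7,9 already taken and all letters distinct): E must equal 0. So E=0.

Answer: E=0, H=4, J=6, K=5, P=3, R=1, S=7, T=9, W=2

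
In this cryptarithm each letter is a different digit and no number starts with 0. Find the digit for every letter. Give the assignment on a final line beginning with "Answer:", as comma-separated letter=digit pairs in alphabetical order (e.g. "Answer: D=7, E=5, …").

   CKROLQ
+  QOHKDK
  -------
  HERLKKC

Step 1. [col 1: Q + K ≡ C (mod 10)] several values work for C in column 1 (Q + K ≡ C (mod 10), carry-in 0); try C=2. So C=2.
Step 2. [H] adding two 6-digit numbers gives at most 6+1 digits, and here it does — H is that final carry and must be 1, so H=1.
Step 3. [col 1: Q + K ≡ C (mod 10)] several values work for K in column 1 (Q + K ≡ C (mod 10), carry-in 0); try K=5, so K=5.
Step 4. [col 1: Q + K ≡ C (mod 10)] column 1: given K=5, C=2, carry-in 0, and digits 1,2,5 already taken and all letters distinct, Q+K≡C (mod 10) forces Q=7 ⇒ Q=7.
Step 5. [col 2: L + D ≡ K (mod 10)] no forcing yet in column 2 (carry-in 1); L=6 is free and consistent — try it. So L=6.
Step 6. [col 2: L + D ≡ K (mod 10)] column 2 reads L+D+carry(1)=K with L=6, K=5; with digits 1,2,5,6,7 already taken and all letters distinct, the only value for D is 8 ⇒ D=8.
Step 7. [col 3: O + K ≡ K (mod 10)] from column 3 (K=5, carry-in 1, digits 1,2,5,6,7,8 already taken and all letters distinct): O must equal 9, so O=9.
Step 8. [col 4: R + H ≡ L (mod 10)] column 4: given H=1, L=6, carry-in 1, and digits 1,2,5,6,7,8,9 already taken and all letters distinct, R+H≡L (mod 10) forces R=4 ⇒ R=4.
Step 9. [col 6: C + Q ≡ E (mod 10)] from column 6 (C=2, Q=7, carry-in 1, digits 1,2,4,5,6,7,8,9 already taken and all letters distinct): E must equal 0, so E=0.

Answer: C=2, D=8, E=0, H=1, K=5, L=6, O=9, Q=7, R=4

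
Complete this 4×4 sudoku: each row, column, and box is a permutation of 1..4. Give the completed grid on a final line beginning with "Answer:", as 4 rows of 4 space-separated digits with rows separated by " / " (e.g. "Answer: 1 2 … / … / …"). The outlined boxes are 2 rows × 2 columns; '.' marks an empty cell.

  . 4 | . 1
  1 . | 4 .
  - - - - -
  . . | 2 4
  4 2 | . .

Step 1. [r2c2∈{3}] r2c2 has the single candidate 3, so r2c2=3.
Step 2. [r4c3∈{1,3}] in row 4, 1 fits only at r4c3 ⇒ r4c3=1.
Step 3. [r1c1∈{2}] r1c1 is down to just 2, so r1c1=2.
Step 4. [r3c2∈{1}] r3c2's peers cover all but 1 ⇒ r3c2=1.
Step 5. [r3c1∈{3}] r3c1 is down to just 3, so r3c1=3.
Step 6. [r1c3∈{3}] nothing but 3 survives at r1c3, so r1c3=3.
Step 7. [r2c4∈{2}] r2c4 has the single candidate 2. So r2c4=2.
Step 8. [r4c4∈{3}] r4c4 is down to just 3 ⇒ r4c4=3.

Answer: 2 4 3 1 / 1 3 4 2 / 3 1 2 4 / 4 2 1 3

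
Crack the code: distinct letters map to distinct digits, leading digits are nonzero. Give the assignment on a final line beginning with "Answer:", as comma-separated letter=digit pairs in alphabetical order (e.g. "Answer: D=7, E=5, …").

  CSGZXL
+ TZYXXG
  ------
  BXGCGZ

Step 1. [col 1: L + G ≡ Z (mod 10)] no forcing yet in column 1 (carry-in 0); G=6 is free and consistent — try it ⇒ G=6.
Step 2. [col 1: L + G ≡ Z (mod 10)] Z=8 is one option consistent with column 1 (L + G ≡ Z (mod 10), carry-in 0) — take it. So Z=8.
Step 3. [col 1: L + G ≡ Z (mod 10)] from column 1 (G=6, Z=8, carry-in 0, digits 6,8 already taken and all letters distinct): L must equal 2, so L=2.
Step 4. [col 2: X + X ≡ G (mod 10)] column 2 reads X+X+carry(0)=G with G=6; with digits 2,6,8 already taken and all letters distinct, the only value for X is 3, so X=3.
Step 5. [col 3: Z + X ≡ C (mod 10)] in column 3 we have Z+X≡C with carry-in 0; given Z=8, X=3 and digits 2,3,6,8 already taken and all letters distinct, that pins C to 1, so C=1.
Step 6. [col 4: G + Y ≡ G (mod 10)] column 4: given G=6, carry-in 1, and digits 1,2,3,6,8 already taken and all letters distinct, G+Y≡G (mod 10) forces Y=9 ⇒ Y=9.
Step 7. [col 5: S + Z ≡ X (mod 10)] in column 5 we have S+Z≡X with carry-in 1; given Z=8, X=3 and digits 1,2,3,6,8,9 already taken and all letters distinct, that pins S to 4 ⇒ S=4.
Step 8. [col 6: C + T ≡ B (mod 10)] in column 6 we have C+T≡B with carry-in 1; given C=1 and digits 1,2,3,4,6,8,9 already taken and all letters distinct, that pins B to 7, so B=7.
Step 9. [col 6: C + T ≡ B (mod 10)] column 6 reads C+T+carry(1)=B with C=1, B=7; with digits 1,2,3,4,6,7,8,9 already taken and all letters distinct, the only value for T is 5 ⇒ T=5.

Answer: B=7, C=1, G=6, L=2, S=4, T=5, X=3, Y=9, Z=8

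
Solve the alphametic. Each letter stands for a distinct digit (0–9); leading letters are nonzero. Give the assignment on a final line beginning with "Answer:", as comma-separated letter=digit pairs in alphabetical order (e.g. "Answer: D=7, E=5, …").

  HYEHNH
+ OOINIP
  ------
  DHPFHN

Step 1. [col 1: H + P ≡ N (mod 10)] no forcing yet in column 1 (carry-in 0); N=7 is free and consistent — try it ⇒ N=7.
Step 2. [col 1: H + P ≡ N (mod 10)] several values work for P in column 1 (H + P ≡ N (mod 10), carry-in 0); try P=6. So P=6.
Step 3. [col 1: H + P ≡ N (mod 10)] column 1 reads H+P+carry(0)=N with P=6, N=7; with digits 6,7 already taken and all letters distinct, the only value for H is 1 ⇒ H=1.
Step 4. [col 2: N + I ≡ H (mod 10)] column 2: given N=7, H=1, carry-in 0, and digits 1,6,7 already taken and all letters distinct, N+I≡H (mod 10) forces I=4. So I=4.
Step 5. [col 3: H + N ≡ F (mod 10)] column 3: given H=1, N=7, carry-in 1, and digits 1,4,6,7 already taken and all letters distinct, H+N≡F (mod 10) forces F=9, so F=9.
Step 6. [col 4: E + I ≡ P (mod 10)] from column 4 (I=4, P=6, carry-in 0, digits 1,4,6,7,9 already taken and all letters distinct): E must equal 2. So E=2.
Step 7. [col 5: Y + O ≡ H (mod 10)] several values work for Y in column 5 (Y + O ≡ H (mod 10), carry-in 0); try Y=8 ⇒ Y=8.
Step 8. [col 5: Y + O ≡ H (mod 10)] column 5 reads Y+O+carry(0)=H with Y=8, H=1; with digits 1,2,4,6,7,8,9 already taken and all letters distinct, the only value for O is 3. So O=3.
Step 9. [col 6: H + O ≡ D (mod 10)] in column 6 we have H+O≡D with carry-in 1; given H=1, O=3 and digits 1,2,3,4,6,7,8,9 already taken and all letters distinct, that pins D to 5 ⇒ D=5.

Answer: D=5, E=2, F=9, H=1, I=4, N=7, O=3, P=6, Y=8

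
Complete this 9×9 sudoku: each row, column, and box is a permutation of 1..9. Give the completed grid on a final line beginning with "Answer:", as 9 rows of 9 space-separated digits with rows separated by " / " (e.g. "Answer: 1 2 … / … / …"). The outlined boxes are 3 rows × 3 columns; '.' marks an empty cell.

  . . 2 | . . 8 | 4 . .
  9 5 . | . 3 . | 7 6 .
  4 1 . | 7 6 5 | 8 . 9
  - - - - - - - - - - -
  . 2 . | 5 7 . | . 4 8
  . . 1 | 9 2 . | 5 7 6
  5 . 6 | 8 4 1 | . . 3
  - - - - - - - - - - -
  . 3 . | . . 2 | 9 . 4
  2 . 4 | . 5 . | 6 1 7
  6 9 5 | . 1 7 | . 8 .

Step 1. [r4c1∈{3}] only 3 remains possible at r4c1, so r4c1=3.
Step 2. [r2c4∈{1,2,4}] 2 has one home in col 4: r2c4. So r2c4=2.
Step 3. [r8c2∈{8}] nothing but 8 survives at r8c2. So r8c2=8.
Step 4. [r8c4∈{3}] nothing but 3 survives at r8c4. So r8c4=3.
Step 5. [r1c9∈{1,5}] r1c9 is the only open cell in col 9 admitting 5. So r1c9=5.
Step 6. [r3c8∈{2,3}] in row 3, 2 fits only at r3c8. So r3c8=2.
Step 7. [r1c1∈{7}] r1c1 has the single candidate 7 ⇒ r1c1=7.
Step 8. [r9c9∈{2}] only 2 remains possible at r9c9, so r9c9=2.
Step 9. [r1c5∈{9}] nothing but 9 survives at r1c5 ⇒ r1c5=9.
Step 10. [r9c4∈{4}] r9c4 has the single candidate 4, so r9c4=4.
Step 11. [r1c2∈{6}] nothing but 6 survives at r1c2, so r1c2=6.
Step 12. [r1c4∈{1}] only 1 remains possible at r1c4 ⇒ r1c4=1.
Step 13. [r9c7∈{3}] r9c7 is down to just 3, so r9c7=3.
Step 14. [r5c1∈{8}] r5c1 has the single candidate 8. So r5c1=8.
Step 15. [r2c3∈{8}] r2c3's peers cover all but 8 ⇒ r2c3=8.
Step 16. [r7c5∈{8}] only 8 remains possible at r7c5 ⇒ r7c5=8.
Step 17. [r1c8∈{3}] nothing but 3 survives at r1c8, so r1c8=3.
Step 18. [r4c7∈{1}] nothing but 1 survives at r4c7 ⇒ r4c7=1.
Step 19. [r4c3∈{9}] r4c3 is down to just 9. So r4c3=9.
Step 20. [r6c2∈{7}] r6c2 is down to just 7. So r6c2=7.
Step 21. [r5c2∈{4}] r5c2's peers cover all but 4 ⇒ r5c2=4.
Step 22. [r7c4∈{6}] r7c4 has the single candidate 6 ⇒ r7c4=6.
Step 23. [r2c9∈{1}] r2c9's peers cover all but 1, so r2c9=1.
Step 24. [r8c6∈{9}] r8c6's peers cover all but 9 ⇒ r8c6=9.
Step 25. [r7c8∈{5}] only 5 remains possible at r7c8, so r7c8=5.
Step 26. [r7c1∈{1}] only 1 remains possible at r7c1, so r7c1=1.
Step 27. [r4c6∈{6}] r4c6 has the single candidate 6. So r4c6=6.
Step 28. [r6c7∈{2}] r6c7 has the single candidate 2, so r6c7=2.
Step 29. [r3c3∈{3}] r3c3 is down to just 3 ⇒ r3c3=3.
Step 30. [r2c6∈{4}] r2c6 is down to just 4, so r2c6=4.
Step 31. [r7c3∈{7}] only 7 remains possible at r7c3, so r7c3=7.
Step 32. [r6c8∈{9}] r6c8 is down to just 9 ⇒ r6c8=9.
Step 33. [r5c6∈{3}] nothing but 3 survives at r5c6. So r5c6=3.

Answer: 7 6 2 1 9 8 4 3 5 / 9 5 8 2 3 4 7 6 1 / 4 1 3 7 6 5 8 2 9 / 3 2 9 5 7 6 1 4 8 / 8 4 1 9 2 3 5 7 6 / 5 7 6 8 4 1 2 9 3 / 1 3 7 6 8 2 9 5 4 / 2 8 4 3 5 9 6 1 7 / 6 9 5 4 1 7 3 8 2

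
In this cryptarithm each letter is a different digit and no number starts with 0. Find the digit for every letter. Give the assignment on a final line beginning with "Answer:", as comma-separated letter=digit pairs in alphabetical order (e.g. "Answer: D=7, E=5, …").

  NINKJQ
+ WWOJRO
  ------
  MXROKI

Step 1. [col 1: Q + O ≡ I (mod 10)] no forcing yet in column 1 (carry-in 0); O=3 is free and consistent — try it. So O=3.
Step 2. [col 1: Q + O ≡ I (mod 10)] Q=8 is one option consistent with column 1 (Q + O ≡ I (mod 10), carry-in 0) — take it ⇒ Q=8.
Step 3. [col 1: Q + O ≡ I (mod 10)] from column 1 (Q=8, O=3, carry-in 0, digits 3,8 already taken and all letters distinct): I must equal 1 ⇒ I=1.
Step 4. [col 2: J + R ≡ K (mod 10)] column 2 (J + R ≡ K (mod 10), carry-in 1) doesn't pin R yet; pick R=7 and continue, so R=7.
Step 5. [col 2: J + R ≡ K (mod 10)] column 2 (J + R ≡ K (mod 10), carry-in 1) doesn't pin K yet; pick K=0 and continue ⇒ K=0.
Step 6. [col 2: J + R ≡ K (mod 10)] column 2 reads J+R+carry(1)=K with R=7, K=0; with digits 0,1,3,7,8 already taken and all letters distinct, the only value for J is 2 ⇒ J=2.
Step 7. [col 4: N + O ≡ R (mod 10)] column 4 reads N+O+carry(0)=R with O=3, R=7; with digits 0,1,2,3,7,8 already taken and all letters distinct, the only value for N is 4, so N=4.
Step 8. [col 5: I + W ≡ X (mod 10)] column 5 reads I+W+carry(0)=X with I=1; with digits 0,1,2,3,4,7,8 already taken and all letters distinct, the only value for W is 5 ⇒ W=5.
Step 9. [col 5: I + W ≡ X (mod 10)] in column 5 we have I+W≡X with carry-in 0; given I=1, W=5 and digits 0,1,2,3,4,5,7,8 already taken and all letters distinct, that pins X to 6. So X=6.
Step 10. [col 6: N + W ≡ M (mod 10)] from column 6 (N=4, W=5, carry-in 0, digits 0,1,2,3,4,5,6,7,8 already taken and all letters distinct): M must equal 9 ⇒ M=9.

Answer: I=1, J=2, K=0, M=9, N=4, O=3, Q=8, R=7, W=5, X=6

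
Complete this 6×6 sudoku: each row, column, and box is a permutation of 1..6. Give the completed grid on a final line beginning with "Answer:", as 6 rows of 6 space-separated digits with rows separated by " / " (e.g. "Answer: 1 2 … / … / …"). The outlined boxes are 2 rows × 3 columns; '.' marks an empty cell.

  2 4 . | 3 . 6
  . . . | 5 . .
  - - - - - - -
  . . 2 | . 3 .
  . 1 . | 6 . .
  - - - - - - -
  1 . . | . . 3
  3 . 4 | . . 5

Step 1. [r1c5∈{1}] nothing but 1 survives at r1c5. So r1c5=1.
Step 2. [r4c5∈{2,4,5}] across col 5, 5 lands solely at r4c5 ⇒ r4c5=5.
Step 3. [r2c1∈{6}] r2c1 is down to just 6. So r2c1=6.
Step 4. [r5c3∈{5,6}] col 3 places 6 nowhere but r5c3, so r5c3=6.
Step 5. [r6c2∈{2}] r6c2 is down to just 2 ⇒ r6c2=2.
Step 6. [r4c1∈{4}] only 4 remains possible at r4c1, so r4c1=4.
Step 7. [r5c4∈{2,4}] in col 4, 2 fits only at r5c4. So r5c4=2.
Step 8. [r3c4∈{1,4}] 4 has one home in col 4: r3c4. So r3c4=4.
Step 9. [r2c6∈{2,4}] across col 6, 4 lands solely at r2c6. So r2c6=4.
Step 10. [r3c1∈{5}] r3c1 is down to just 5. So r3c1=5.
Step 11. [r2c2∈{3}] r2c2 is down to just 3 ⇒ r2c2=3.
Step 12. [r3c2∈{6}] r3c2 is down to just 6 ⇒ r3c2=6.
Step 13. [r5c5∈{4}] nothing but 4 survives at r5c5 ⇒ r5c5=4.
Step 14. [r2c3∈{1}] r2c3's peers cover all but 1, so r2c3=1.
Step 15. [r1c3∈{5}] nothing but 5 survives at r1c3. So r1c3=5.
Step 16. [r4c6∈{2}] nothing but 2 survives at r4c6. So r4c6=2.
Step 17. [r6c5∈{6}] r6c5 has the single candidate 6, so r6c5=6.
Step 18. [r4c3∈{3}] only 3 remains possible at r4c3. So r4c3=3.
Step 19. [r2c5∈{2}] r2c5 is down to just 2. So r2c5=2.
Step 20. [r6c4∈{1}] r6c4's peers cover all but 1. So r6c4=1.
Step 21. [r5c2∈{5}] r5c2 is down to just 5, so r5c2=5.
Step 22. [r3c6∈{1}] only 1 remains possible at r3c6 ⇒ r3c6=1.

Answer: 2 4 5 3 1 6 / 6 3 1 5 2 4 / 5 6 2 4 3 1 / 4 1 3 6 5 2 / 1 5 6 2 4 3 / 3 2 4 1 6 5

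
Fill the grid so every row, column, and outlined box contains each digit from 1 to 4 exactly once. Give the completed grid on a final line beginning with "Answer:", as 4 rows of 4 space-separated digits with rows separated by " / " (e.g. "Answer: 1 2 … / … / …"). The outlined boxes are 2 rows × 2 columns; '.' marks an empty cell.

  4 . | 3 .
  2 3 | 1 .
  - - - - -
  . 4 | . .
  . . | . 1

Step 1. [r3c4∈{2,3}] col 4 places 3 nowhere but r3c4, so r3c4=3.
Step 2. [r4c2∈{2}] r4c2 is down to just 2 ⇒ r4c2=2.
Step 3. [r1c2∈{1}] r1c2's peers cover all but 1 ⇒ r1c2=1.
Step 4. [r3c1∈{1}] r3c1 has the single candidate 1. So r3c1=1.
Step 5. [r4c1∈{3}] nothing but 3 survives at r4c1 ⇒ r4c1=3.
Step 6. [r2c4∈{4}] r2c4 is down to just 4 ⇒ r2c4=4.
Step 7. [r4c3∈{4}] r4c3 is down to just 4. So r4c3=4.
Step 8. [r3c3∈{2}] r3c3 is down to just 2 ⇒ r3c3=2.
Step 9. [r1c4∈{2}] r1c4's peers cover all but 2. So r1c4=2.

Answer: 4 1 3 2 / 2 3 1 4 / 1 4 2 3 / 3 2 4 1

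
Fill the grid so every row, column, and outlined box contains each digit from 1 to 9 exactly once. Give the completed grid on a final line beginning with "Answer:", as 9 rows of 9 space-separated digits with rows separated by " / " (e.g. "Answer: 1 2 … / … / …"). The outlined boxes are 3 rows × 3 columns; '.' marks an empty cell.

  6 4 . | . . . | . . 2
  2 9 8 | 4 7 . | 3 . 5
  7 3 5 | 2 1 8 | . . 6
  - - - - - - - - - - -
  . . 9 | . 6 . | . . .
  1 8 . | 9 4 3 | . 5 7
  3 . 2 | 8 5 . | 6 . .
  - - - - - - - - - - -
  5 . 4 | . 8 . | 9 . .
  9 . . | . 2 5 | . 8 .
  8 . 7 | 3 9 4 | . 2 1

Step 1. [r7c8∈{3,6,7}] across col 8, 6 lands solely at r7c8. So r7c8=6.
Step 2. [r8c4∈{1,6,7}] 6 has one home in col 4: r8c4 ⇒ r8c4=6.
Step 3. [r2c8∈{1}] r2c8 is down to just 1 ⇒ r2c8=1.
Step 4. [r4c7∈{1,2,4,8}] across col 7, 1 lands solely at r4c7. So r4c7=1.
Step 5. [r4c4∈{7}] r4c4 is down to just 7 ⇒ r4c4=7.
Step 6. [r3c8∈{4,9}] in row 3, 9 fits only at r3c8. So r3c8=9.
Step 7. [r6c8∈{4}] r6c8 has the single candidate 4 ⇒ r6c8=4.
Step 8. [r8c7∈{4,7}] in row 8, 7 fits only at r8c7 ⇒ r8c7=7.
Step 9. [r7c9∈{3}] r7c9 is down to just 3 ⇒ r7c9=3.
Step 10. [r8c2∈{1}] r8c2 has the single candidate 1 ⇒ r8c2=1.
Step 11. [r7c6∈{1,7}] 7 has one home in row 7: r7c6, so r7c6=7.
Step 12. [r4c1∈{4}] r4c1's peers cover all but 4, so r4c1=4.
Step 13. [r1c5∈{3}] nothing but 3 survives at r1c5. So r1c5=3.
Step 14. [r6c9∈{9}] r6c9's peers cover all but 9 ⇒ r6c9=9.
Step 15. [r9c7∈{5}] nothing but 5 survives at r9c7, so r9c7=5.
Step 16. [r5c7∈{2}] r5c7's peers cover all but 2. So r5c7=2.
Step 17. [r9c2∈{6}] r9c2's peers cover all but 6. So r9c2=6.
Step 18. [r1c4∈{5}] r1c4's peers cover all but 5. So r1c4=5.
Step 19. [r4c8∈{3}] nothing but 3 survives at r4c8. So r4c8=3.
Step 20. [r4c6∈{2}] only 2 remains possible at r4c6. So r4c6=2.
Step 21. [r1c3∈{1}] nothing but 1 survives at r1c3. So r1c3=1.
Step 22. [r7c4∈{1}] nothing but 1 survives at r7c4. So r7c4=1.
Step 23. [r1c8∈{7}] r1c8 has the single candidate 7 ⇒ r1c8=7.
Step 24. [r4c9∈{8}] only 8 remains possible at r4c9 ⇒ r4c9=8.
Step 25. [r4c2∈{5}] only 5 remains possible at r4c2. So r4c2=5.
Step 26. [r6c2∈{7}] r6c2 is down to just 7. So r6c2=7.
Step 27. [r1c7∈{8}] r1c7 is down to just 8 ⇒ r1c7=8.
Step 28. [r8c3∈{3}] nothing but 3 survives at r8c3 ⇒ r8c3=3.
Step 29. [r6c6∈{1}] only 1 remains possible at r6c6, so r6c6=1.
Step 30. [r8c9∈{4}] r8c9 is down to just 4 ⇒ r8c9=4.
Step 31. [r5c3∈{6}] nothing but 6 survives at r5c3, so r5c3=6.
Step 32. [r3c7∈{4}] r3c7's peers cover all but 4 ⇒ r3c7=4.
Step 33. [r2c6∈{6}] r2c6's peers cover all but 6. So r2c6=6.
Step 34. [r1c6∈{9}] r1c6's peers cover all but 9 ⇒ r1c6=9.
Step 35. [r7c2∈{2}] only 2 remains possible at r7c2 ⇒ r7c2=2.

Answer: 6 4 1 5 3 9 8 7 2 / 2 9 8 4 7 6 3 1 5 / 7 3 5 2 1 8 4 9 6 / 4 5 9 7 6 2 1 3 8 / 1 8 6 9 4 3 2 5 7 / 3 7 2 8 5 1 6 4 9 / 5 2 4 1 8 7 9 6 3 / 9 1 3 6 2 5 7 8 4 / 8 6 7 3 9 4 5 2 1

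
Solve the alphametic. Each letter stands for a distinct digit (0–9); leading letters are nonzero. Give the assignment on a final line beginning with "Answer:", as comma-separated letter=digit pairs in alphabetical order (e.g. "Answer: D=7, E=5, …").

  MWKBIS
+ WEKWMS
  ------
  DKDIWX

Step 1. [col 1: S + S ≡ X (mod 10)] column 1 (S + S ≡ X (mod 10), carry-in 0) doesn't pin X yet; pick X=0 and continue. So X=0.
Step 2. [col 1: S + S ≡ X (mod 10)] from column 1 (X=0, carry-in 0, digits 0 already taken and all letters distinct): S must equal 5. So S=5.
Step 3. [col 2: I + M ≡ W (mod 10)] column 2 (I + M ≡ W (mod 10), carry-in 1) doesn't pin M yet; pick M=2 and continue. So M=2.
Step 4. [col 2: I + M ≡ W (mod 10)] several values work for W in column 2 (I + M ≡ W (mod 10), carry-in 1); try W=6. So W=6.
Step 5. [col 2: I + M ≡ W (mod 10)] from column 2 (M=2, W=6, carry-in 1, digits 0,2,5,6 already taken and all letters distinct): I must equal 3. So I=3.
Step 6. [col 3: B + W ≡ I (mod 10)] from column 3 (W=6, I=3, carry-in 0, digits 0,2,3,5,6 already taken and all letters distinct): B must equal 7, so B=7.
Step 7. [col 4: K + K ≡ D (mod 10)] from column 4 (nothing yet, carry-in 1, digits 0,2,3,5,6,7 already taken and all letters distinct): K must equal 4, so K=4.
Step 8. [col 4: K + K ≡ D (mod 10)] column 4 reads K+K+carry(1)=D with K=4; with digits 0,2,3,4,5,6,7 already taken and all letters distinct, the only value for D is 9. So D=9.
Step 9. [col 5: W + E ≡ K (mod 10)] column 5 reads W+E+carry(0)=K with W=6, K=4; with digits 0,2,3,4,5,6,7,9 already taken and all letters distinct, the only value for E is 8, so E=8.

Answer: B=7, D=9, E=8, I=3, K=4, M=2, S=5, W=6, X=0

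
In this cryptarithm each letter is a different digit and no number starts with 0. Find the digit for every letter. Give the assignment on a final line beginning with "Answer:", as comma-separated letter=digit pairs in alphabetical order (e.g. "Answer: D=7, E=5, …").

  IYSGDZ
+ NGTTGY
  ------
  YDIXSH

Step 1. [col 1: Z + Y ≡ H (mod 10)] H=7 is one option consistent with column 1 (Z + Y ≡ H (mod 10), carry-in 0) — take it ⇒ H=7.
Step 2. [col 1: Z + Y ≡ H (mod 10)] several values work for Z in column 1 (Z + Y ≡ H (mod 10), carry-in 0); try Z=9, so Z=9.
Step 3. [col 1: Z + Y ≡ H (mod 10)] column 1: given Z=9, H=7, carry-in 0, and digits 7,9 already taken and all letters distinct, Z+Y≡H (mod 10) forces Y=8. So Y=8.
Step 4. [col 2: D + G ≡ S (mod 10)] column 2 (D + G ≡ S (mod 10), carry-in 1) doesn't pin S yet; pick S=1 and continue. So S=1.
Step 5. [col 2: D + G ≡ S (mod 10)] no forcing yet in column 2 (carry-in 1); D=4 is free and consistent — try it ⇒ D=4.
Step 6. [col 2: D + G ≡ S (mod 10)] in column 2 we have D+G≡S with carry-in 1; given D=4, S=1 and digits 1,4,7,8,9 already taken and all letters distinct, that pins G to 6, so G=6.
Step 7. [col 3: G + T ≡ X (mod 10)] T=3 is one option consistent with column 3 (G + T ≡ X (mod 10), carry-in 1) — take it ⇒ T=3.
Step 8. [col 3: G + T ≡ X (mod 10)] column 3 reads G+T+carry(1)=X with G=6, T=3; with digits 1,3,4,6,7,8,9 already taken and all letters distinct, the only value for X is 0. So X=0.
Step 9. [col 4: S + T ≡ I (mod 10)] column 4: given S=1, T=3, carry-in 1, and digits 0,1,3,4,6,7,8,9 already taken and all letters distinct, S+T≡I (mod 10) forces I=5, so I=5.
Step 10. [col 6: I + N ≡ Y (mod 10)] from column 6 (I=5, Y=8, carry-in 1, digits 0,1,3,4,5,6,7,8,9 already taken and all letters distinct): N must equal 2, so N=2.

Answer: D=4, G=6, H=7, I=5, N=2, S=1, T=3, X=0, Y=8, Z=9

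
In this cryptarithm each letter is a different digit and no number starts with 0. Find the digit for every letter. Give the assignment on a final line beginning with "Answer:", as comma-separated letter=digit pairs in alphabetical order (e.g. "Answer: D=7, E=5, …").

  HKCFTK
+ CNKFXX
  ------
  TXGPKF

Step 1. [col 1: K + X ≡ F (mod 10)] column 1 (K + X ≡ F (mod 10), carry-in 0) doesn't pin X yet; pick X=4 and continue, so X=4.
Step 2. [col 1: K + X ≡ F (mod 10)] no forcing yet in column 1 (carry-in 0); K=3 is free and consistent — try it, so K=3.
Step 3. [col 1: K + X ≡ F (mod 10)] column 1 reads K+X+carry(0)=F with K=3, X=4; with digits 3,4 already taken and all letters distinct, the only value for F is 7, so F=7.
Step 4. [col 2: T + X ≡ K (mod 10)] column 2 reads T+X+carry(0)=K with X=4, K=3; with digits 3,4,7 already taken and all letters distinct, the only value for T is 9 ⇒ T=9.
Step 5. [col 3: F + F ≡ P (mod 10)] in column 3 we have F+F≡P with carry-in 1; given F=7 and digits 3,4,7,9 already taken and all letters distinct, that pins P to 5 ⇒ P=5.
Step 6. [col 4: C + K ≡ G (mod 10)] several values work for G in column 4 (C + K ≡ G (mod 10), carry-in 1); try G=2, so G=2.
Step 7. [col 4: C + K ≡ G (mod 10)] from column 4 (K=3, G=2, carry-in 1, digits 2,3,4,5,7,9 already taken and all letters distinct): C must equal 8, so C=8.
Step 8. [col 5: K + N ≡ X (mod 10)] column 5: given K=3, X=4, carry-in 1, and digits 2,3,4,5,7,8,9 already taken and all letters distinct, K+N≡X (mod 10) forces N=0. So N=0.
Step 9. [col 6: H + C ≡ T (mod 10)] in column 6 we have H+C≡T with carry-in 0; given C=8, T=9 and digits 0,2,3,4,5,7,8,9 already taken and all letters distinct, that pins H to 1, so H=1.

Answer: C=8, F=7, G=2, H=1, K=3, N=0, P=5, T=9, X=4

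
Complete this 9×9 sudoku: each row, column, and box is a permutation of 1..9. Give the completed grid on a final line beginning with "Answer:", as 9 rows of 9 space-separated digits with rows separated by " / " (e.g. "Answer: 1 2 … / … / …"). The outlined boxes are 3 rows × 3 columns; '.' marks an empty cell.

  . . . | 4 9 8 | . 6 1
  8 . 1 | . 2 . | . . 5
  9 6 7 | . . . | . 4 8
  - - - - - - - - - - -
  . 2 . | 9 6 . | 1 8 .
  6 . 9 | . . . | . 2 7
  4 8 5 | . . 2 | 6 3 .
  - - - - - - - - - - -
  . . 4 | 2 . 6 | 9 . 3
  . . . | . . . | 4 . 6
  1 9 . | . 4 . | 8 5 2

Step 1. [r4c6∈{3,4,5,7}] 5 has one home in row 4: r4c6, so r4c6=5.
Step 2. [r7c5∈{1,5,7,8}] r7c5 is the only open cell in row 7 admitting 8. So r7c5=8.
Step 3. [r4c3∈{3}] r4c3 has the single candidate 3. So r4c3=3.
Step 4. [r1c7∈{2,3,7}] across row 1, 7 lands solely at r1c7 ⇒ r1c7=7.
Step 5. [r2c7∈{3}] r2c7 is down to just 3. So r2c7=3.
Step 6. [r8c6∈{1,3,7,9}] row 8 places 9 nowhere but r8c6, so r8c6=9.
Step 7. [r5c2∈{1}] only 1 remains possible at r5c2. So r5c2=1.
Step 8. [r5c5∈{3}] only 3 remains possible at r5c5 ⇒ r5c5=3.
Step 9. [r3c6∈{1,3}] in col 6, 1 fits only at r3c6. So r3c6=1.
Step 10. [r9c6∈{3,7}] 3 has one home in col 6: r9c6 ⇒ r9c6=3.
Step 11. [r9c4∈{7}] r9c4 has the single candidate 7. So r9c4=7.
Step 12. [r7c8∈{1,7}] across row 7, 1 lands solely at r7c8, so r7c8=1.
Step 13. [r8c8∈{7}] r8c8's peers cover all but 7 ⇒ r8c8=7.
Step 14. [r6c4∈{1}] r6c4's peers cover all but 1, so r6c4=1.
Step 15. [r8c4∈{5}] only 5 remains possible at r8c4. So r8c4=5.
Step 16. [r7c2∈{5,7}] across col 2, 7 lands solely at r7c2, so r7c2=7.
Step 17. [r8c2∈{3}] nothing but 3 survives at r8c2, so r8c2=3.
Step 18. [r1c1∈{2,3,5}] in row 1, 3 fits only at r1c1 ⇒ r1c1=3.
Step 19. [r1c3∈{2}] only 2 remains possible at r1c3, so r1c3=2.
Step 20. [r2c2∈{4}] r2c2 has the single candidate 4 ⇒ r2c2=4.
Step 21. [r4c9∈{4}] r4c9 is down to just 4. So r4c9=4.
Step 22. [r2c6∈{7}] r2c6 is down to just 7. So r2c6=7.
Step 23. [r5c4∈{8}] nothing but 8 survives at r5c4. So r5c4=8.
Step 24. [r2c4∈{6}] r2c4 is down to just 6, so r2c4=6.
Step 25. [r5c6∈{4}] only 4 remains possible at r5c6, so r5c6=4.
Step 26. [r3c4∈{3}] only 3 remains possible at r3c4, so r3c4=3.
Step 27. [r3c7∈{2}] r3c7 is down to just 2 ⇒ r3c7=2.
Step 28. [r8c3∈{8}] r8c3 is down to just 8, so r8c3=8.
Step 29. [r8c1∈{2}] r8c1 is down to just 2, so r8c1=2.
Step 30. [r6c5∈{7}] r6c5 has the single candidate 7. So r6c5=7.
Step 31. [r6c9∈{9}] r6c9's peers cover all but 9 ⇒ r6c9=9.
Step 32. [r4c1∈{7}] r4c1 is down to just 7 ⇒ r4c1=7.
Step 33. [r5c7∈{5}] nothing but 5 survives at r5c7 ⇒ r5c7=5.
Step 34. [r1c2∈{5}] only 5 remains possible at r1c2, so r1c2=5.
Step 35. [r2c8∈{9}] r2c8's peers cover all but 9. So r2c8=9.
Step 36. [r8c5∈{1}] nothing but 1 survives at r8c5, so r8c5=1.
Step 37. [r7c1∈{5}] r7c1's peers cover all but 5 ⇒ r7c1=5.
Step 38. [r9c3∈{6}] nothing but 6 survives at r9c3. So r9c3=6.
Step 39. [r3c5∈{5}] r3c5 is down to just 5. So r3c5=5.

Answer: 3 5 2 4 9 8 7 6 1 / 8 4 1 6 2 7 3 9 5 / 9 6 7 3 5 1 2 4 8 / 7 2 3 9 6 5 1 8 4 / 6 1 9 8 3 4 5 2 7 / 4 8 5 1 7 2 6 3 9 / 5 7 4 2 8 6 9 1 3 / 2 3 8 5 1 9 4 7 6 / 1 9 6 7 4 3 8 5 2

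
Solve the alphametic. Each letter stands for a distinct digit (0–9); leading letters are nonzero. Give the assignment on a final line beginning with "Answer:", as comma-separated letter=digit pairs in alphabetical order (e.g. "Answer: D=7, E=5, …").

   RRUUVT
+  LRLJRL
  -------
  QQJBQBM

Step 1. [Q] Q is the leading digit of a 7-digit sum of two 6-digit numbers; the final carry is exactly 1. So Q=1.
Step 2. [col 1: T + L ≡ M (mod 10)] several values work for L in column 1 (T + L ≡ M (mod 10), carry-in 0); try L=2 ⇒ L=2.
Step 3. [col 1: T + L ≡ M (mod 10)] several values work for M in column 1 (T + L ≡ M (mod 10), carry-in 0); try M=5 ⇒ M=5.
Step 4. [col 1: T + L ≡ M (mod 10)] in column 1 we have T+L≡M with carry-in 0; given L=2, M=5 and digits 1,2,5 already taken and all letters distinct, that pins T to 3, so T=3.
Step 5. [col 2: V + R ≡ B (mod 10)] no forcing yet in column 2 (carry-in 0); V=9 is free and consistent — try it ⇒ V=9.
Step 6. [col 2: V + R ≡ B (mod 10)] R=8 is one option consistent with column 2 (V + R ≡ B (mod 10), carry-in 0) — take it, so R=8.
Step 7. [col 2: V + R ≡ B (mod 10)] from column 2 (V=9, R=8, carry-in 0, digits 1,2,3,5,8,9 already taken and all letters distinct): B must equal 7 ⇒ B=7.
Step 8. [col 3: U + J ≡ Q (mod 10)] J=6 is one option consistent with column 3 (U + J ≡ Q (mod 10), carry-in 1) — take it. So J=6.
Step 9. [col 3: U + J ≡ Q (mod 10)] column 3 reads U+J+carry(1)=Q with J=6, Q=1; with digits 1,2,3,5,6,7,8,9 already taken and all letters distinct, the only value for U is 4. So U=4.

Answer: B=7, J=6, L=2, M=5, Q=1, R=8, T=3, U=4, V=9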